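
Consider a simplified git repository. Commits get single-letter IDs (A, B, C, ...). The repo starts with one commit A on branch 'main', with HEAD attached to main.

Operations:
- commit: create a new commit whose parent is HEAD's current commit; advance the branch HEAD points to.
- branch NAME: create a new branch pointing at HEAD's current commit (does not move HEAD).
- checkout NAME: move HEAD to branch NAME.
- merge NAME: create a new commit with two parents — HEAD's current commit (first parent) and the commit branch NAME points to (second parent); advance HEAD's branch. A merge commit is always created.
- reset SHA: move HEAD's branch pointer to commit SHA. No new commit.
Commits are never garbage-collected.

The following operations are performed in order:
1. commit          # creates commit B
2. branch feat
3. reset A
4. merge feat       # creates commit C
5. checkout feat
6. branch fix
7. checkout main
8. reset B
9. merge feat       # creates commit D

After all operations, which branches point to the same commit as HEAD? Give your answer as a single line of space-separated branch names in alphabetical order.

Answer: main

Derivation:
After op 1 (commit): HEAD=main@B [main=B]
After op 2 (branch): HEAD=main@B [feat=B main=B]
After op 3 (reset): HEAD=main@A [feat=B main=A]
After op 4 (merge): HEAD=main@C [feat=B main=C]
After op 5 (checkout): HEAD=feat@B [feat=B main=C]
After op 6 (branch): HEAD=feat@B [feat=B fix=B main=C]
After op 7 (checkout): HEAD=main@C [feat=B fix=B main=C]
After op 8 (reset): HEAD=main@B [feat=B fix=B main=B]
After op 9 (merge): HEAD=main@D [feat=B fix=B main=D]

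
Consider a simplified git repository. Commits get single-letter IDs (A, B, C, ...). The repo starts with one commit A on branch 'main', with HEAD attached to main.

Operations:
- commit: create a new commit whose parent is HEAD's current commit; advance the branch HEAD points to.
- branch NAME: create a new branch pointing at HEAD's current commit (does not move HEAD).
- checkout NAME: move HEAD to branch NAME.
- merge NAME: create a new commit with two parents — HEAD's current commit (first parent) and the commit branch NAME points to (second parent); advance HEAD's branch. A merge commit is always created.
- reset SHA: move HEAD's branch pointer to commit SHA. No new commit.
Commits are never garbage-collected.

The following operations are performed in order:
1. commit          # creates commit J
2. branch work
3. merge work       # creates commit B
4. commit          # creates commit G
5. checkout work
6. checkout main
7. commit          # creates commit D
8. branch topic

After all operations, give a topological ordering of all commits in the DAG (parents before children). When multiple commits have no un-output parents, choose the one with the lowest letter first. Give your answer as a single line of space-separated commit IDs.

Answer: A J B G D

Derivation:
After op 1 (commit): HEAD=main@J [main=J]
After op 2 (branch): HEAD=main@J [main=J work=J]
After op 3 (merge): HEAD=main@B [main=B work=J]
After op 4 (commit): HEAD=main@G [main=G work=J]
After op 5 (checkout): HEAD=work@J [main=G work=J]
After op 6 (checkout): HEAD=main@G [main=G work=J]
After op 7 (commit): HEAD=main@D [main=D work=J]
After op 8 (branch): HEAD=main@D [main=D topic=D work=J]
commit A: parents=[]
commit B: parents=['J', 'J']
commit D: parents=['G']
commit G: parents=['B']
commit J: parents=['A']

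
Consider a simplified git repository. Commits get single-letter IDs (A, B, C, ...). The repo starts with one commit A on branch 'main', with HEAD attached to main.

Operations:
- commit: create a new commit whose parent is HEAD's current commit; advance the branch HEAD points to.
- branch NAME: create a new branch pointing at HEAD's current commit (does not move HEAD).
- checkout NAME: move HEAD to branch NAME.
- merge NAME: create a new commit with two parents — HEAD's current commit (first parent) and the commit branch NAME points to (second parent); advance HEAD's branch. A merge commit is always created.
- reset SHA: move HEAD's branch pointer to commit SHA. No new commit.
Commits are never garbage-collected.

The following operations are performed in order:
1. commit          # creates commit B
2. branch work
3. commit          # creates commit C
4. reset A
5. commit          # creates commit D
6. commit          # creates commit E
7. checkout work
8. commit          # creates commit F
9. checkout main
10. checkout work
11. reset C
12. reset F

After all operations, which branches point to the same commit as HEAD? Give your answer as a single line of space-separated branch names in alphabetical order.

After op 1 (commit): HEAD=main@B [main=B]
After op 2 (branch): HEAD=main@B [main=B work=B]
After op 3 (commit): HEAD=main@C [main=C work=B]
After op 4 (reset): HEAD=main@A [main=A work=B]
After op 5 (commit): HEAD=main@D [main=D work=B]
After op 6 (commit): HEAD=main@E [main=E work=B]
After op 7 (checkout): HEAD=work@B [main=E work=B]
After op 8 (commit): HEAD=work@F [main=E work=F]
After op 9 (checkout): HEAD=main@E [main=E work=F]
After op 10 (checkout): HEAD=work@F [main=E work=F]
After op 11 (reset): HEAD=work@C [main=E work=C]
After op 12 (reset): HEAD=work@F [main=E work=F]

Answer: work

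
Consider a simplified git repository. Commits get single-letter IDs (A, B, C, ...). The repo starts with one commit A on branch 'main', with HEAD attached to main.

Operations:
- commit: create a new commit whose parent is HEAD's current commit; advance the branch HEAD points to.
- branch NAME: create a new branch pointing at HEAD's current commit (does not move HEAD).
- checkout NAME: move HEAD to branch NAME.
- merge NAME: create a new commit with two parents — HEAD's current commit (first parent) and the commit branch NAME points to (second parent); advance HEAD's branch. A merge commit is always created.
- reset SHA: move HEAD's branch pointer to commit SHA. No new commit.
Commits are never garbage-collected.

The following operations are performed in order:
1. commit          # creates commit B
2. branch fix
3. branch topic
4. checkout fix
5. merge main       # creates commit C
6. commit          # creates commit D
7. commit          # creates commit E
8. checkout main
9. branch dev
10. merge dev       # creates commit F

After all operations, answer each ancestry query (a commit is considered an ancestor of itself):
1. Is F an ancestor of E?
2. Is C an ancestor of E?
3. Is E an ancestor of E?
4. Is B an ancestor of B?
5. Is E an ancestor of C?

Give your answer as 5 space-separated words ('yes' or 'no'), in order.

After op 1 (commit): HEAD=main@B [main=B]
After op 2 (branch): HEAD=main@B [fix=B main=B]
After op 3 (branch): HEAD=main@B [fix=B main=B topic=B]
After op 4 (checkout): HEAD=fix@B [fix=B main=B topic=B]
After op 5 (merge): HEAD=fix@C [fix=C main=B topic=B]
After op 6 (commit): HEAD=fix@D [fix=D main=B topic=B]
After op 7 (commit): HEAD=fix@E [fix=E main=B topic=B]
After op 8 (checkout): HEAD=main@B [fix=E main=B topic=B]
After op 9 (branch): HEAD=main@B [dev=B fix=E main=B topic=B]
After op 10 (merge): HEAD=main@F [dev=B fix=E main=F topic=B]
ancestors(E) = {A,B,C,D,E}; F in? no
ancestors(E) = {A,B,C,D,E}; C in? yes
ancestors(E) = {A,B,C,D,E}; E in? yes
ancestors(B) = {A,B}; B in? yes
ancestors(C) = {A,B,C}; E in? no

Answer: no yes yes yes no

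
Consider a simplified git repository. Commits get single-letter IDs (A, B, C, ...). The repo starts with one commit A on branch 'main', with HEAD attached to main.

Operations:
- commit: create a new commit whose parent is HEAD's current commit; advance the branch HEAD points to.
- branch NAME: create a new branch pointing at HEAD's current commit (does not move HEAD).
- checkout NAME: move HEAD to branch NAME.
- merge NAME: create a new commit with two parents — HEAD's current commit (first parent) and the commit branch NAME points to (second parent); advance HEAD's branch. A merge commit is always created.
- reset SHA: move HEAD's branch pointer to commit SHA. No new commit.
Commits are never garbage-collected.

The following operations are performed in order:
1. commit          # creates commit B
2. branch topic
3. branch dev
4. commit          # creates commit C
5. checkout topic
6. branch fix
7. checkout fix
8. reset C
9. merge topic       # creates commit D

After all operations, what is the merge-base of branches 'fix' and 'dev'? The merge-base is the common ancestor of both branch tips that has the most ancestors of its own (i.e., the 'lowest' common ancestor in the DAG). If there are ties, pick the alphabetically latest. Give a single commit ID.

Answer: B

Derivation:
After op 1 (commit): HEAD=main@B [main=B]
After op 2 (branch): HEAD=main@B [main=B topic=B]
After op 3 (branch): HEAD=main@B [dev=B main=B topic=B]
After op 4 (commit): HEAD=main@C [dev=B main=C topic=B]
After op 5 (checkout): HEAD=topic@B [dev=B main=C topic=B]
After op 6 (branch): HEAD=topic@B [dev=B fix=B main=C topic=B]
After op 7 (checkout): HEAD=fix@B [dev=B fix=B main=C topic=B]
After op 8 (reset): HEAD=fix@C [dev=B fix=C main=C topic=B]
After op 9 (merge): HEAD=fix@D [dev=B fix=D main=C topic=B]
ancestors(fix=D): ['A', 'B', 'C', 'D']
ancestors(dev=B): ['A', 'B']
common: ['A', 'B']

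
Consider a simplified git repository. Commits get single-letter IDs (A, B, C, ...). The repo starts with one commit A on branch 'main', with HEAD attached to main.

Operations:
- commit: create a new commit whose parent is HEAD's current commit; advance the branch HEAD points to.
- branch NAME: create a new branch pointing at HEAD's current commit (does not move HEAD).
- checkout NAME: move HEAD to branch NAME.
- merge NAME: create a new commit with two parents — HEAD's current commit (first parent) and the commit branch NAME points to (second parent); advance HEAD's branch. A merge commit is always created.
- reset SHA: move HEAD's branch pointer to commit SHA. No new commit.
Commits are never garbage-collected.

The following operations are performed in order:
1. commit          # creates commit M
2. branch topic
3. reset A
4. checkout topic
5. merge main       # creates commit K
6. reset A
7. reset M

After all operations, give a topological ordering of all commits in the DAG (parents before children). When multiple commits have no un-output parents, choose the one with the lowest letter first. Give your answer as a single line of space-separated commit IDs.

Answer: A M K

Derivation:
After op 1 (commit): HEAD=main@M [main=M]
After op 2 (branch): HEAD=main@M [main=M topic=M]
After op 3 (reset): HEAD=main@A [main=A topic=M]
After op 4 (checkout): HEAD=topic@M [main=A topic=M]
After op 5 (merge): HEAD=topic@K [main=A topic=K]
After op 6 (reset): HEAD=topic@A [main=A topic=A]
After op 7 (reset): HEAD=topic@M [main=A topic=M]
commit A: parents=[]
commit K: parents=['M', 'A']
commit M: parents=['A']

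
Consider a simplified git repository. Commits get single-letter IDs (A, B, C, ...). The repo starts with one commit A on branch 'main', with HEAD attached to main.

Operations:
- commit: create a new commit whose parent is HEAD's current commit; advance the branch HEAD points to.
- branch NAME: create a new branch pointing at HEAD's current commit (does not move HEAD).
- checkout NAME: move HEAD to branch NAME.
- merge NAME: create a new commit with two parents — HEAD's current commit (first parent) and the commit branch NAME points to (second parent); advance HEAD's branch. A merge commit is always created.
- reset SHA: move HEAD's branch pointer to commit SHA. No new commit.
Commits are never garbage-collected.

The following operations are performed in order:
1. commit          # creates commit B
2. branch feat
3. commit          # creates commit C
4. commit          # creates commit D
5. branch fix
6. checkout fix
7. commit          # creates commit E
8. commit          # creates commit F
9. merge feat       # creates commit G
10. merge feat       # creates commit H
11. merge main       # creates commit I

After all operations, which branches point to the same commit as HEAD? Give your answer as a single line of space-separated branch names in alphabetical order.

Answer: fix

Derivation:
After op 1 (commit): HEAD=main@B [main=B]
After op 2 (branch): HEAD=main@B [feat=B main=B]
After op 3 (commit): HEAD=main@C [feat=B main=C]
After op 4 (commit): HEAD=main@D [feat=B main=D]
After op 5 (branch): HEAD=main@D [feat=B fix=D main=D]
After op 6 (checkout): HEAD=fix@D [feat=B fix=D main=D]
After op 7 (commit): HEAD=fix@E [feat=B fix=E main=D]
After op 8 (commit): HEAD=fix@F [feat=B fix=F main=D]
After op 9 (merge): HEAD=fix@G [feat=B fix=G main=D]
After op 10 (merge): HEAD=fix@H [feat=B fix=H main=D]
After op 11 (merge): HEAD=fix@I [feat=B fix=I main=D]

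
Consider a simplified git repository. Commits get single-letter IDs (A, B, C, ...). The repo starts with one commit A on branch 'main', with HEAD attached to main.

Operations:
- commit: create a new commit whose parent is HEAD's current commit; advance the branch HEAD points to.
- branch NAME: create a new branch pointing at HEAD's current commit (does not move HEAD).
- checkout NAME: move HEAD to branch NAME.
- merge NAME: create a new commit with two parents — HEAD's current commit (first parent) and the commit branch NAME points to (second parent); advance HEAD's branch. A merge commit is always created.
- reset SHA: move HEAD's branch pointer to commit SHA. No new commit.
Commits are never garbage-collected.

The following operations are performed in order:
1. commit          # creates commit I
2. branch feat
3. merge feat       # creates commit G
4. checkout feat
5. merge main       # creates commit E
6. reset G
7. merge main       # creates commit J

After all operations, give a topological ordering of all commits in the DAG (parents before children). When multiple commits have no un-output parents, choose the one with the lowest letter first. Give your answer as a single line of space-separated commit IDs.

After op 1 (commit): HEAD=main@I [main=I]
After op 2 (branch): HEAD=main@I [feat=I main=I]
After op 3 (merge): HEAD=main@G [feat=I main=G]
After op 4 (checkout): HEAD=feat@I [feat=I main=G]
After op 5 (merge): HEAD=feat@E [feat=E main=G]
After op 6 (reset): HEAD=feat@G [feat=G main=G]
After op 7 (merge): HEAD=feat@J [feat=J main=G]
commit A: parents=[]
commit E: parents=['I', 'G']
commit G: parents=['I', 'I']
commit I: parents=['A']
commit J: parents=['G', 'G']

Answer: A I G E J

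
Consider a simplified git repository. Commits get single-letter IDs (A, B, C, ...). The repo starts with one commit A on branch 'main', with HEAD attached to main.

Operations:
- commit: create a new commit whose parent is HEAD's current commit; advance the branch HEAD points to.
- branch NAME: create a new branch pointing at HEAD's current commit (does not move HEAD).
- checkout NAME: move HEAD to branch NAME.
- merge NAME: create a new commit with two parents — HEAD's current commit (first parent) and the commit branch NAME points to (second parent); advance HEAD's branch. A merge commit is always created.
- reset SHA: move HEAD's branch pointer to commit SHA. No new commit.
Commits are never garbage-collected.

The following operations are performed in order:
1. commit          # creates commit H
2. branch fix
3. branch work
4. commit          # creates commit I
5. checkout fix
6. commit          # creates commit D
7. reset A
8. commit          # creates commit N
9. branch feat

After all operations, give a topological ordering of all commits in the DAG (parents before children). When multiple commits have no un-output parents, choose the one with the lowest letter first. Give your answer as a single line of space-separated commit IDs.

Answer: A H D I N

Derivation:
After op 1 (commit): HEAD=main@H [main=H]
After op 2 (branch): HEAD=main@H [fix=H main=H]
After op 3 (branch): HEAD=main@H [fix=H main=H work=H]
After op 4 (commit): HEAD=main@I [fix=H main=I work=H]
After op 5 (checkout): HEAD=fix@H [fix=H main=I work=H]
After op 6 (commit): HEAD=fix@D [fix=D main=I work=H]
After op 7 (reset): HEAD=fix@A [fix=A main=I work=H]
After op 8 (commit): HEAD=fix@N [fix=N main=I work=H]
After op 9 (branch): HEAD=fix@N [feat=N fix=N main=I work=H]
commit A: parents=[]
commit D: parents=['H']
commit H: parents=['A']
commit I: parents=['H']
commit N: parents=['A']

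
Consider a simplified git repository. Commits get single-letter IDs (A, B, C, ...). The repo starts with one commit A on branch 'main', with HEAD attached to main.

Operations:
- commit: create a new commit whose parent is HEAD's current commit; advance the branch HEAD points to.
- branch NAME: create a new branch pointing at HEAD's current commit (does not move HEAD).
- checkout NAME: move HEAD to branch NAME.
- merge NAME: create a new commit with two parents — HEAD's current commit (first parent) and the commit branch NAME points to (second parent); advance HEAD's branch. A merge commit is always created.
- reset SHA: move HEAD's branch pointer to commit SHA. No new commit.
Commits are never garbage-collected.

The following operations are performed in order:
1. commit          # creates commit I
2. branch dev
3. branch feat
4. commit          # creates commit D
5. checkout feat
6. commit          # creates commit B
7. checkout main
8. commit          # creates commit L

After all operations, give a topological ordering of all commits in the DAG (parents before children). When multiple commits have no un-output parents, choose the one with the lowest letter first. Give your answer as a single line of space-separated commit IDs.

Answer: A I B D L

Derivation:
After op 1 (commit): HEAD=main@I [main=I]
After op 2 (branch): HEAD=main@I [dev=I main=I]
After op 3 (branch): HEAD=main@I [dev=I feat=I main=I]
After op 4 (commit): HEAD=main@D [dev=I feat=I main=D]
After op 5 (checkout): HEAD=feat@I [dev=I feat=I main=D]
After op 6 (commit): HEAD=feat@B [dev=I feat=B main=D]
After op 7 (checkout): HEAD=main@D [dev=I feat=B main=D]
After op 8 (commit): HEAD=main@L [dev=I feat=B main=L]
commit A: parents=[]
commit B: parents=['I']
commit D: parents=['I']
commit I: parents=['A']
commit L: parents=['D']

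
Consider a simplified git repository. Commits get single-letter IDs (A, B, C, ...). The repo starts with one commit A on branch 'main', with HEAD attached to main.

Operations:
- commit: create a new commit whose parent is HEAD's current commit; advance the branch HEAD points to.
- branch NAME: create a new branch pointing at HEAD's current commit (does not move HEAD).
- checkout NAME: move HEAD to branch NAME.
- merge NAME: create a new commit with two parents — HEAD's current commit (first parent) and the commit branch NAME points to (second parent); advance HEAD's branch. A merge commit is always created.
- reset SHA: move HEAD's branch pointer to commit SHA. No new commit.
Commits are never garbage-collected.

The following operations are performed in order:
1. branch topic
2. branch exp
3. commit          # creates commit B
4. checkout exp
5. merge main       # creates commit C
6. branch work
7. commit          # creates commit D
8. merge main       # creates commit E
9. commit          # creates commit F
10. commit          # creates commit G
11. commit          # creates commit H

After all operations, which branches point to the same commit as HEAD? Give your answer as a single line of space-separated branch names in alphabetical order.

Answer: exp

Derivation:
After op 1 (branch): HEAD=main@A [main=A topic=A]
After op 2 (branch): HEAD=main@A [exp=A main=A topic=A]
After op 3 (commit): HEAD=main@B [exp=A main=B topic=A]
After op 4 (checkout): HEAD=exp@A [exp=A main=B topic=A]
After op 5 (merge): HEAD=exp@C [exp=C main=B topic=A]
After op 6 (branch): HEAD=exp@C [exp=C main=B topic=A work=C]
After op 7 (commit): HEAD=exp@D [exp=D main=B topic=A work=C]
After op 8 (merge): HEAD=exp@E [exp=E main=B topic=A work=C]
After op 9 (commit): HEAD=exp@F [exp=F main=B topic=A work=C]
After op 10 (commit): HEAD=exp@G [exp=G main=B topic=A work=C]
After op 11 (commit): HEAD=exp@H [exp=H main=B topic=A work=C]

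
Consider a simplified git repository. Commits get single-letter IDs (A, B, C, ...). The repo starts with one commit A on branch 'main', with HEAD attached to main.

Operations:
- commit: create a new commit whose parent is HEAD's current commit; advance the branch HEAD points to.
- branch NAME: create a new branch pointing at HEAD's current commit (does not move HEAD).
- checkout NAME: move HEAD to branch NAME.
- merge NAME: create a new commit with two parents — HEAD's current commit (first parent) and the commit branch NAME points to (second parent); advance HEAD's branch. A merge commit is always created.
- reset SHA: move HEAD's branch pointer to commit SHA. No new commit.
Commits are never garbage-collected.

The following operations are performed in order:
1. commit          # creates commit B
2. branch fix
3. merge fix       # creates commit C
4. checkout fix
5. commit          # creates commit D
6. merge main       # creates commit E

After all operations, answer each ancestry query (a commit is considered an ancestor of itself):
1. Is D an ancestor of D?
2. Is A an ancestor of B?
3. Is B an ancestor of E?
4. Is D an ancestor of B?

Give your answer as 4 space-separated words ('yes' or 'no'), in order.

Answer: yes yes yes no

Derivation:
After op 1 (commit): HEAD=main@B [main=B]
After op 2 (branch): HEAD=main@B [fix=B main=B]
After op 3 (merge): HEAD=main@C [fix=B main=C]
After op 4 (checkout): HEAD=fix@B [fix=B main=C]
After op 5 (commit): HEAD=fix@D [fix=D main=C]
After op 6 (merge): HEAD=fix@E [fix=E main=C]
ancestors(D) = {A,B,D}; D in? yes
ancestors(B) = {A,B}; A in? yes
ancestors(E) = {A,B,C,D,E}; B in? yes
ancestors(B) = {A,B}; D in? no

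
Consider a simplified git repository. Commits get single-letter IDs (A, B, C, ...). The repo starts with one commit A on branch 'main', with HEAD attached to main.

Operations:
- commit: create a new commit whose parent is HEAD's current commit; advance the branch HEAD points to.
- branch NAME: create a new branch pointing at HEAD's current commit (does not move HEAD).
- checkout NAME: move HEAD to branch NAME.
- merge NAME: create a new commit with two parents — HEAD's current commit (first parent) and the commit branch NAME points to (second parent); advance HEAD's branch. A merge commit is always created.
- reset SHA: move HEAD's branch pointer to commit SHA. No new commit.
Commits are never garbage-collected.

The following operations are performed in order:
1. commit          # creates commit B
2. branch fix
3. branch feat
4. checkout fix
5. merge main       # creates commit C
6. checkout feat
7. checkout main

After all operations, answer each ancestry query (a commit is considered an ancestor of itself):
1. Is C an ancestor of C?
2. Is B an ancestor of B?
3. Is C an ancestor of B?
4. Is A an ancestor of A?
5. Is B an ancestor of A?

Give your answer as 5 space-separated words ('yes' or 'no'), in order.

Answer: yes yes no yes no

Derivation:
After op 1 (commit): HEAD=main@B [main=B]
After op 2 (branch): HEAD=main@B [fix=B main=B]
After op 3 (branch): HEAD=main@B [feat=B fix=B main=B]
After op 4 (checkout): HEAD=fix@B [feat=B fix=B main=B]
After op 5 (merge): HEAD=fix@C [feat=B fix=C main=B]
After op 6 (checkout): HEAD=feat@B [feat=B fix=C main=B]
After op 7 (checkout): HEAD=main@B [feat=B fix=C main=B]
ancestors(C) = {A,B,C}; C in? yes
ancestors(B) = {A,B}; B in? yes
ancestors(B) = {A,B}; C in? no
ancestors(A) = {A}; A in? yes
ancestors(A) = {A}; B in? no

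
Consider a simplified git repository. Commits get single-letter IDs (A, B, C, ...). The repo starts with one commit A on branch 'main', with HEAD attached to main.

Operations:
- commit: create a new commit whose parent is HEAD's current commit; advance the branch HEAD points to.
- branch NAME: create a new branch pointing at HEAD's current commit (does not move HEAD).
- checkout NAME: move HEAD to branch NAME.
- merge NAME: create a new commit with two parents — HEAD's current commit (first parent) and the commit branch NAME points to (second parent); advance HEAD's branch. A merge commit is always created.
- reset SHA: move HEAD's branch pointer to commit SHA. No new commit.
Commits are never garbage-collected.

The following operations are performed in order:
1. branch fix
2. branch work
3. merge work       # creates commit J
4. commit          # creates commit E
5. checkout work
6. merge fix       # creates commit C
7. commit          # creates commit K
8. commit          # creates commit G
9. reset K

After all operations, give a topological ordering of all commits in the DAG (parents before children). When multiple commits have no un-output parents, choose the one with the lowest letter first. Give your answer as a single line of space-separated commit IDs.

Answer: A C J E K G

Derivation:
After op 1 (branch): HEAD=main@A [fix=A main=A]
After op 2 (branch): HEAD=main@A [fix=A main=A work=A]
After op 3 (merge): HEAD=main@J [fix=A main=J work=A]
After op 4 (commit): HEAD=main@E [fix=A main=E work=A]
After op 5 (checkout): HEAD=work@A [fix=A main=E work=A]
After op 6 (merge): HEAD=work@C [fix=A main=E work=C]
After op 7 (commit): HEAD=work@K [fix=A main=E work=K]
After op 8 (commit): HEAD=work@G [fix=A main=E work=G]
After op 9 (reset): HEAD=work@K [fix=A main=E work=K]
commit A: parents=[]
commit C: parents=['A', 'A']
commit E: parents=['J']
commit G: parents=['K']
commit J: parents=['A', 'A']
commit K: parents=['C']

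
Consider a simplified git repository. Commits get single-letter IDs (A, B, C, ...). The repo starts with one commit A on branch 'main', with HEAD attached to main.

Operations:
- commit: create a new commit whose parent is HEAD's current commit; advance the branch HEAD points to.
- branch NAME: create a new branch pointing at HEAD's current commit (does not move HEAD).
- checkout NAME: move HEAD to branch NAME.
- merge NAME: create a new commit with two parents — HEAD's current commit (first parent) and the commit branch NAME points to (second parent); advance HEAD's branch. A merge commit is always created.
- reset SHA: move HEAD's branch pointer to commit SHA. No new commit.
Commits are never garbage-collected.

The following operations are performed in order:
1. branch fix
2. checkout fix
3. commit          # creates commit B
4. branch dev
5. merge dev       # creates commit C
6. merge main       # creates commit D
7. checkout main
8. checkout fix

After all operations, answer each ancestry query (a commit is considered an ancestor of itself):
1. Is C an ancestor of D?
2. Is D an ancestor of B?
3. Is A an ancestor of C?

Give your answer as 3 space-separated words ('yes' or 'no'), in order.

Answer: yes no yes

Derivation:
After op 1 (branch): HEAD=main@A [fix=A main=A]
After op 2 (checkout): HEAD=fix@A [fix=A main=A]
After op 3 (commit): HEAD=fix@B [fix=B main=A]
After op 4 (branch): HEAD=fix@B [dev=B fix=B main=A]
After op 5 (merge): HEAD=fix@C [dev=B fix=C main=A]
After op 6 (merge): HEAD=fix@D [dev=B fix=D main=A]
After op 7 (checkout): HEAD=main@A [dev=B fix=D main=A]
After op 8 (checkout): HEAD=fix@D [dev=B fix=D main=A]
ancestors(D) = {A,B,C,D}; C in? yes
ancestors(B) = {A,B}; D in? no
ancestors(C) = {A,B,C}; A in? yes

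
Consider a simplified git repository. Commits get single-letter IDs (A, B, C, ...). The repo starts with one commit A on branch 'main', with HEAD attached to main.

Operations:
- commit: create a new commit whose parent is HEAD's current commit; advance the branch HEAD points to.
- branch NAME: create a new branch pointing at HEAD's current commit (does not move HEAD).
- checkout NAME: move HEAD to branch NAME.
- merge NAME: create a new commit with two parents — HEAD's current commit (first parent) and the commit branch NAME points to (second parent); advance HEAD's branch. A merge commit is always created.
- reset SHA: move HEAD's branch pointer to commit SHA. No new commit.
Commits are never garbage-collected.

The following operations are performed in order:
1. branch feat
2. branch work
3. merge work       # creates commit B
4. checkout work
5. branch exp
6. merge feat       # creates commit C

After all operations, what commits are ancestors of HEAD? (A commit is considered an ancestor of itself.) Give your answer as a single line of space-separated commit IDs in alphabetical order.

Answer: A C

Derivation:
After op 1 (branch): HEAD=main@A [feat=A main=A]
After op 2 (branch): HEAD=main@A [feat=A main=A work=A]
After op 3 (merge): HEAD=main@B [feat=A main=B work=A]
After op 4 (checkout): HEAD=work@A [feat=A main=B work=A]
After op 5 (branch): HEAD=work@A [exp=A feat=A main=B work=A]
After op 6 (merge): HEAD=work@C [exp=A feat=A main=B work=C]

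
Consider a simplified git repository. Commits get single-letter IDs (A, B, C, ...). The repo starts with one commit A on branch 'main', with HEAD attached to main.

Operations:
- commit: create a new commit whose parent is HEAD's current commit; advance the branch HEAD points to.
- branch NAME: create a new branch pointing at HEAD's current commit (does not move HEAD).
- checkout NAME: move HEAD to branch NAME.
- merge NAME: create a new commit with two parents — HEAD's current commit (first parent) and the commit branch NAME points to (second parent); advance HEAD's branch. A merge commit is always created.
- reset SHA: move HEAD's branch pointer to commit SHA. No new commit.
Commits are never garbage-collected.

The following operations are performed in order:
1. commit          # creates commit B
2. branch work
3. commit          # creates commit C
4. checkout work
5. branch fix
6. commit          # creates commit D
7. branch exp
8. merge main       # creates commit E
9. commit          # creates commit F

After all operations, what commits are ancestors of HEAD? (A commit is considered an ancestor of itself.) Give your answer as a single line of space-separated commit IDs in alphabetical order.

After op 1 (commit): HEAD=main@B [main=B]
After op 2 (branch): HEAD=main@B [main=B work=B]
After op 3 (commit): HEAD=main@C [main=C work=B]
After op 4 (checkout): HEAD=work@B [main=C work=B]
After op 5 (branch): HEAD=work@B [fix=B main=C work=B]
After op 6 (commit): HEAD=work@D [fix=B main=C work=D]
After op 7 (branch): HEAD=work@D [exp=D fix=B main=C work=D]
After op 8 (merge): HEAD=work@E [exp=D fix=B main=C work=E]
After op 9 (commit): HEAD=work@F [exp=D fix=B main=C work=F]

Answer: A B C D E F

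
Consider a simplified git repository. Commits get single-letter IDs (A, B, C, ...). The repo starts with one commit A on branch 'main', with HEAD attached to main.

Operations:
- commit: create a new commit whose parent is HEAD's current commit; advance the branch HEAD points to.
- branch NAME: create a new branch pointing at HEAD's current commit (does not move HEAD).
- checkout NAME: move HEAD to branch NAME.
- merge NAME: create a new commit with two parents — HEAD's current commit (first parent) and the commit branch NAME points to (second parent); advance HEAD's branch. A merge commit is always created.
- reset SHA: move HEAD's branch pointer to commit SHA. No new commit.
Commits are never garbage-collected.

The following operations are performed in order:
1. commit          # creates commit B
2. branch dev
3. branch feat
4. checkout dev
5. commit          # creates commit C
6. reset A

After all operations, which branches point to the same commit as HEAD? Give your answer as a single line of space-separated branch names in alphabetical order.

After op 1 (commit): HEAD=main@B [main=B]
After op 2 (branch): HEAD=main@B [dev=B main=B]
After op 3 (branch): HEAD=main@B [dev=B feat=B main=B]
After op 4 (checkout): HEAD=dev@B [dev=B feat=B main=B]
After op 5 (commit): HEAD=dev@C [dev=C feat=B main=B]
After op 6 (reset): HEAD=dev@A [dev=A feat=B main=B]

Answer: dev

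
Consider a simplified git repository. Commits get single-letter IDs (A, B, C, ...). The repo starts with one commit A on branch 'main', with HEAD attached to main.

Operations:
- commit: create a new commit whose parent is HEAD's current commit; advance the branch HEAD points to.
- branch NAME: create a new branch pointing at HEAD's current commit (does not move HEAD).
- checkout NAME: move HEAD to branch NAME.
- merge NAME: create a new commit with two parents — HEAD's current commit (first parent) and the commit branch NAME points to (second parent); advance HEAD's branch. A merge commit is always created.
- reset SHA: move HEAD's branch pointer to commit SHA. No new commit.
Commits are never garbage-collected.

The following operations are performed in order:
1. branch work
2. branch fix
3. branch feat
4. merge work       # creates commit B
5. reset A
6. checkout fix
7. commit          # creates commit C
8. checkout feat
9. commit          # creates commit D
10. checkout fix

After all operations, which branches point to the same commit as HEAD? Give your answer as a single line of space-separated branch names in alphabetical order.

After op 1 (branch): HEAD=main@A [main=A work=A]
After op 2 (branch): HEAD=main@A [fix=A main=A work=A]
After op 3 (branch): HEAD=main@A [feat=A fix=A main=A work=A]
After op 4 (merge): HEAD=main@B [feat=A fix=A main=B work=A]
After op 5 (reset): HEAD=main@A [feat=A fix=A main=A work=A]
After op 6 (checkout): HEAD=fix@A [feat=A fix=A main=A work=A]
After op 7 (commit): HEAD=fix@C [feat=A fix=C main=A work=A]
After op 8 (checkout): HEAD=feat@A [feat=A fix=C main=A work=A]
After op 9 (commit): HEAD=feat@D [feat=D fix=C main=A work=A]
After op 10 (checkout): HEAD=fix@C [feat=D fix=C main=A work=A]

Answer: fix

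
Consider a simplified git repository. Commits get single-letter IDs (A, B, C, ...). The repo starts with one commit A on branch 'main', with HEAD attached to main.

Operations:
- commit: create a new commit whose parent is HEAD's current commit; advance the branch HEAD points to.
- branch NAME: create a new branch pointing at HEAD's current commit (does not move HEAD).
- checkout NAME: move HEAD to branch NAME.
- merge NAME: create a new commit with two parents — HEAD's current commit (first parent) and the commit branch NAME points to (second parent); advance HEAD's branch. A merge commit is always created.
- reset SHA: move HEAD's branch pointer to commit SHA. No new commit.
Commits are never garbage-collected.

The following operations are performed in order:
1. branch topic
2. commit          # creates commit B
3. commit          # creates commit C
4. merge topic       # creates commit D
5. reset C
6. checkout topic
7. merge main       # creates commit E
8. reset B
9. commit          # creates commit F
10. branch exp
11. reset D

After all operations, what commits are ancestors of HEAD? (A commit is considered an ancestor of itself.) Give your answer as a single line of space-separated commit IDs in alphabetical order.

Answer: A B C D

Derivation:
After op 1 (branch): HEAD=main@A [main=A topic=A]
After op 2 (commit): HEAD=main@B [main=B topic=A]
After op 3 (commit): HEAD=main@C [main=C topic=A]
After op 4 (merge): HEAD=main@D [main=D topic=A]
After op 5 (reset): HEAD=main@C [main=C topic=A]
After op 6 (checkout): HEAD=topic@A [main=C topic=A]
After op 7 (merge): HEAD=topic@E [main=C topic=E]
After op 8 (reset): HEAD=topic@B [main=C topic=B]
After op 9 (commit): HEAD=topic@F [main=C topic=F]
After op 10 (branch): HEAD=topic@F [exp=F main=C topic=F]
After op 11 (reset): HEAD=topic@D [exp=F main=C topic=D]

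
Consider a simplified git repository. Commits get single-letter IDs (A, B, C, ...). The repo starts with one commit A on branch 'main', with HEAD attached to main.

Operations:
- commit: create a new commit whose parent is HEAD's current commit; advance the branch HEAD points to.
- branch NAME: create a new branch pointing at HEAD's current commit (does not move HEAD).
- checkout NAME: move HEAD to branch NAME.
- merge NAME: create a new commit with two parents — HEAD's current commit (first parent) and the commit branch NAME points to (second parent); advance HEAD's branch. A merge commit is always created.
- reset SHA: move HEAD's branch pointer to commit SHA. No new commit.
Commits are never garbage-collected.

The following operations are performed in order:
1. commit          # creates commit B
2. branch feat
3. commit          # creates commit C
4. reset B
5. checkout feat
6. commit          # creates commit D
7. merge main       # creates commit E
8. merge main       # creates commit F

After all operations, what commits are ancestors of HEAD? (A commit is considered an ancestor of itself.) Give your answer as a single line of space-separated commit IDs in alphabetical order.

Answer: A B D E F

Derivation:
After op 1 (commit): HEAD=main@B [main=B]
After op 2 (branch): HEAD=main@B [feat=B main=B]
After op 3 (commit): HEAD=main@C [feat=B main=C]
After op 4 (reset): HEAD=main@B [feat=B main=B]
After op 5 (checkout): HEAD=feat@B [feat=B main=B]
After op 6 (commit): HEAD=feat@D [feat=D main=B]
After op 7 (merge): HEAD=feat@E [feat=E main=B]
After op 8 (merge): HEAD=feat@F [feat=F main=B]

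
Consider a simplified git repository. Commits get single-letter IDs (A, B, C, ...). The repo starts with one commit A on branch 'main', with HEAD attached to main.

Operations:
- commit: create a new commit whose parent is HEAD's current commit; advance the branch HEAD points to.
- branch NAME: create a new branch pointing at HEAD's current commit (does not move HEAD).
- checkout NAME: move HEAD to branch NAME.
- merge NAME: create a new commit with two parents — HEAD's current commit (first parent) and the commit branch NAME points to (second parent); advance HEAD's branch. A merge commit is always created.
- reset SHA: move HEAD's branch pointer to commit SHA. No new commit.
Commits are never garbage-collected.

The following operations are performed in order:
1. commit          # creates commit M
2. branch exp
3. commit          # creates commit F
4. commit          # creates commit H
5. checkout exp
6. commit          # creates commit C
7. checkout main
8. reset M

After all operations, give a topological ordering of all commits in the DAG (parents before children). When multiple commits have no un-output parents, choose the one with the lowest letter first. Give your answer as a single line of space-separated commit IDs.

Answer: A M C F H

Derivation:
After op 1 (commit): HEAD=main@M [main=M]
After op 2 (branch): HEAD=main@M [exp=M main=M]
After op 3 (commit): HEAD=main@F [exp=M main=F]
After op 4 (commit): HEAD=main@H [exp=M main=H]
After op 5 (checkout): HEAD=exp@M [exp=M main=H]
After op 6 (commit): HEAD=exp@C [exp=C main=H]
After op 7 (checkout): HEAD=main@H [exp=C main=H]
After op 8 (reset): HEAD=main@M [exp=C main=M]
commit A: parents=[]
commit C: parents=['M']
commit F: parents=['M']
commit H: parents=['F']
commit M: parents=['A']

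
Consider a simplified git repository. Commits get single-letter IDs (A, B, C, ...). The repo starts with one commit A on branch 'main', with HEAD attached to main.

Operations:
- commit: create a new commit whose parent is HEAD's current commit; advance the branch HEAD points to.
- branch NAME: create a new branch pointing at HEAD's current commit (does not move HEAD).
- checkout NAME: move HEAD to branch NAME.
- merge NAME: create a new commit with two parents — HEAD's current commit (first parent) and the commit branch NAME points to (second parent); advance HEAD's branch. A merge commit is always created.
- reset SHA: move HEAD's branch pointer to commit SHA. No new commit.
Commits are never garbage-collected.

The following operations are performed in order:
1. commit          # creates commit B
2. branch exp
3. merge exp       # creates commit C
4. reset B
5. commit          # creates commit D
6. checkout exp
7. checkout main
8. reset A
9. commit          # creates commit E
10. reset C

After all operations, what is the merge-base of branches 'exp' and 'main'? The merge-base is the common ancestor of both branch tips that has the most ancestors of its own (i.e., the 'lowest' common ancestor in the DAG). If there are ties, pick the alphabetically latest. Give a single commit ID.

Answer: B

Derivation:
After op 1 (commit): HEAD=main@B [main=B]
After op 2 (branch): HEAD=main@B [exp=B main=B]
After op 3 (merge): HEAD=main@C [exp=B main=C]
After op 4 (reset): HEAD=main@B [exp=B main=B]
After op 5 (commit): HEAD=main@D [exp=B main=D]
After op 6 (checkout): HEAD=exp@B [exp=B main=D]
After op 7 (checkout): HEAD=main@D [exp=B main=D]
After op 8 (reset): HEAD=main@A [exp=B main=A]
After op 9 (commit): HEAD=main@E [exp=B main=E]
After op 10 (reset): HEAD=main@C [exp=B main=C]
ancestors(exp=B): ['A', 'B']
ancestors(main=C): ['A', 'B', 'C']
common: ['A', 'B']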